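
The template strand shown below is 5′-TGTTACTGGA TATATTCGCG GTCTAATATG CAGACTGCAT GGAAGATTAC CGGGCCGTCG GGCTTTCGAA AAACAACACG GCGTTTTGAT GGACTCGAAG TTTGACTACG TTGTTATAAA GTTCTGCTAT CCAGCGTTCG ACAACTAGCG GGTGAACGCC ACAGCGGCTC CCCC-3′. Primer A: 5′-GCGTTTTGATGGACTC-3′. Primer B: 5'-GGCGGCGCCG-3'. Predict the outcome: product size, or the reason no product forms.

Primer B (GGCGGCGCCG) does not match the top strand, and its reverse complement CGGCGCCGCC does not match either.
With no annealing site for primer B, no amplification occurs.

No product — primer B has no binding site in the template.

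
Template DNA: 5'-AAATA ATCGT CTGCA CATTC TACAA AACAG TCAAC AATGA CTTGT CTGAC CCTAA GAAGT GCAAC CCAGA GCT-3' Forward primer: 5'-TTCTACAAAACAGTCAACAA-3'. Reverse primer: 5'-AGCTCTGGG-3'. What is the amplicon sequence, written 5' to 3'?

5'-TTCTACAAAACAGTCAACAATGACTTGTCTGACCCTAAGAAGTGCAACCCAGAGCT-3'

Scanning the template, TTCTACAAAACAGTCAACAA occurs at positions 18–37; this primer anneals to the bottom strand there with its 3' end pointing downstream.
Reverse complement of the reverse primer: CCCAGAGCT. This occurs on the top strand at positions 65–73.
The product is the template from position 18 through 73 (56 bp).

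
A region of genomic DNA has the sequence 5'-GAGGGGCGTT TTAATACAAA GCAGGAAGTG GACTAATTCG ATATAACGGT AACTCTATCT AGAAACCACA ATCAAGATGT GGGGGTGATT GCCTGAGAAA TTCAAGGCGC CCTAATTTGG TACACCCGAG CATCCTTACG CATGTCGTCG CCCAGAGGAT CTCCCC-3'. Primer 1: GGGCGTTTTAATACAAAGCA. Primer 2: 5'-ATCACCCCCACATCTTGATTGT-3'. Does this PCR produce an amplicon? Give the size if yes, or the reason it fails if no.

Yes — an 86 bp product.

Primer 1 (GGGCGTTTTAATACAAAGCA) matches the top strand at positions 4–23; it acts as a forward primer.
Primer 2's reverse complement is ACAATCAAGATGTGGGGGTGAT, matching the top strand at positions 68–89; it acts as a reverse primer.
The 3' ends face each other across positions 4–89, giving an 86 bp product.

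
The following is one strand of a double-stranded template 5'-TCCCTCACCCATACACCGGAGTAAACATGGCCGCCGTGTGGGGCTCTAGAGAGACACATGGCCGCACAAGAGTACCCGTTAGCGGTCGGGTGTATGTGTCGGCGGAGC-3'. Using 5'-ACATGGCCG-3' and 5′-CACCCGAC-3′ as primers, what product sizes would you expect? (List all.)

The forward primer ACATGGCCG matches the top strand at positions 25–33, 56–64.
The reverse primer's reverse complement is GTCGGGTG, matching at positions 85–92.
Each forward site pairs with the reverse site to give a product ending at position 92: sizes 68, 37 bp.

68 bp, 37 bp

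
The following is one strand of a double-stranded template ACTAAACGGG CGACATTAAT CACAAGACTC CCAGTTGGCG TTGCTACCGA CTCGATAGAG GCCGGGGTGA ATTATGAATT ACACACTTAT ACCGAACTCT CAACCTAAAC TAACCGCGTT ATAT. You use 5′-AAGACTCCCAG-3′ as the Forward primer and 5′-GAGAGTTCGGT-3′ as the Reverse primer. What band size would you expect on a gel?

78 bp

Scanning the template, AAGACTCCCAG occurs at positions 24–34; this primer anneals to the bottom strand there with its 3' end pointing downstream.
The reverse primer's reverse complement is ACCGAACTCTC, which matches the template at positions 91–101.
Product length = (reverse-primer end) − (forward-primer start) + 1 = 101 − 24 + 1 = 78 bp.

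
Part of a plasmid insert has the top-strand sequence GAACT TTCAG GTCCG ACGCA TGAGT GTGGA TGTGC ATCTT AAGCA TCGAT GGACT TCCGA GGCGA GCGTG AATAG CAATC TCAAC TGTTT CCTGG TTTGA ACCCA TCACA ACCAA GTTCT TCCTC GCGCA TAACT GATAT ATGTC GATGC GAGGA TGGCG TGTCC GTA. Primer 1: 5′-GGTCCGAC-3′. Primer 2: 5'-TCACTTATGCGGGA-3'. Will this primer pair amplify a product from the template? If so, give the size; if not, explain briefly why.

Primer 2 (TCACTTATGCGGGA) does not match the top strand, and its reverse complement TCCCGCATAAGTGA does not match either.
With no annealing site for primer 2, no amplification occurs.

No product — primer 2 has no binding site in the template.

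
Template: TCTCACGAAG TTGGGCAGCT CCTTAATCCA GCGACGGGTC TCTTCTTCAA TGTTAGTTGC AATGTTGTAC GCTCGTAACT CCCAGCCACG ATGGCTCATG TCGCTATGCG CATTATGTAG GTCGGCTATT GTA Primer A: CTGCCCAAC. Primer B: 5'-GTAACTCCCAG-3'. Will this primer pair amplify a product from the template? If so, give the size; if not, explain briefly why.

No product — the primers' 3' ends point away from each other.

Primer A (CTGCCCAAC) has reverse complement GTTGGGCAG, which matches the top strand at positions 10–18; primer A anneals to the top strand there with its 3' end pointing upstream toward position 10.
Primer B (GTAACTCCCAG) matches the top strand directly at positions 75–85; it anneals to the bottom strand with its 3' end pointing downstream toward position 85.
The 3' ends diverge (primer A extends toward position 1, primer B toward position 133), so the primers never converge on a shared product.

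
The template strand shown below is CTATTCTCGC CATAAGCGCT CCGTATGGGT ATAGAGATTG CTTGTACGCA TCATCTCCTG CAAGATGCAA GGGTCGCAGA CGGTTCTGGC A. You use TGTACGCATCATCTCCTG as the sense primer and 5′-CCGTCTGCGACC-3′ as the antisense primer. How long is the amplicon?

41 bp

Scanning the template, TGTACGCATCATCTCCTG occurs at positions 43–60; this primer anneals to the bottom strand there with its 3' end pointing downstream.
Reverse complement of the reverse primer: GGTCGCAGACGG. This occurs on the top strand at positions 72–83.
Product length = (reverse-primer end) − (forward-primer start) + 1 = 83 − 43 + 1 = 41 bp.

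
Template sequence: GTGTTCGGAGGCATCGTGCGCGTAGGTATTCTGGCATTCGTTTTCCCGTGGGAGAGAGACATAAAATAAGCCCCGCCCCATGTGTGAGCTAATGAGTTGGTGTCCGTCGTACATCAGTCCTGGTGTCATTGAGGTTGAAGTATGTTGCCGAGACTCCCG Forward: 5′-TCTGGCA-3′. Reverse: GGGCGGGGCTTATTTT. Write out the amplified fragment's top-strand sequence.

5'-TCTGGCATTCGTTTTCCCGTGGGAGAGAGACATAAAATAAGCCCCGCCC-3'

Forward primer TCTGGCA is found on the top strand at positions 30–36.
Taking the reverse complement of GGGCGGGGCTTATTTT gives AAAATAAGCCCCGCCC, found at positions 63–78 on the template; the primer anneals here to the top strand with its 3' end pointing upstream.
The product is the template from position 30 through 78 (49 bp).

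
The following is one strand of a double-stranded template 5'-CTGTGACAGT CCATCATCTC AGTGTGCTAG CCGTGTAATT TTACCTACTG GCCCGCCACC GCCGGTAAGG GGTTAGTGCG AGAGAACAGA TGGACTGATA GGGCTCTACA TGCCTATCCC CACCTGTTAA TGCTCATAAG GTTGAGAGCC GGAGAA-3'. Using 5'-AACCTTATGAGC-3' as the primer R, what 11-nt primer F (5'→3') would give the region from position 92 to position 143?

The reverse primer's reverse complement GCTCATAAGGTT matches the template at positions 132–143; the product starts at position 92.
The forward primer is identical to the top strand over positions 92–102: GGACTGATAGG.

5'-GGACTGATAGG-3'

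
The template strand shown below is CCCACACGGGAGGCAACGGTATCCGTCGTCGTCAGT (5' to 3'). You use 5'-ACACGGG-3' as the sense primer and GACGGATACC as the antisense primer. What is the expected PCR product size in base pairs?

24 bp

Scanning the template, ACACGGG occurs at positions 4–10; this primer anneals to the bottom strand there with its 3' end pointing downstream.
Reverse complement of the reverse primer: GGTATCCGTC. This occurs on the top strand at positions 18–27.
Product length = (reverse-primer end) − (forward-primer start) + 1 = 27 − 4 + 1 = 24 bp.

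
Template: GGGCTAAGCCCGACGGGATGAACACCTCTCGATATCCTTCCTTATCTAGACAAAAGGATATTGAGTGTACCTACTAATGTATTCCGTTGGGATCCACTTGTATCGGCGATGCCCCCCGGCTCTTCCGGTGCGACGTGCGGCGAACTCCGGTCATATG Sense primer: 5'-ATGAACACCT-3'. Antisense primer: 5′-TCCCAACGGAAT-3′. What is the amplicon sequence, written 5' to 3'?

5'-ATGAACACCTCTCGATATCCTTCCTTATCTAGACAAAAGGATATTGAGTGTACCTACTAATGTATTCCGTTGGGA-3'

Scanning the template, ATGAACACCT occurs at positions 18–27; this primer anneals to the bottom strand there with its 3' end pointing downstream.
Reverse complement of the reverse primer: ATTCCGTTGGGA. This occurs on the top strand at positions 81–92.
The product is the template from position 18 through 92 (75 bp).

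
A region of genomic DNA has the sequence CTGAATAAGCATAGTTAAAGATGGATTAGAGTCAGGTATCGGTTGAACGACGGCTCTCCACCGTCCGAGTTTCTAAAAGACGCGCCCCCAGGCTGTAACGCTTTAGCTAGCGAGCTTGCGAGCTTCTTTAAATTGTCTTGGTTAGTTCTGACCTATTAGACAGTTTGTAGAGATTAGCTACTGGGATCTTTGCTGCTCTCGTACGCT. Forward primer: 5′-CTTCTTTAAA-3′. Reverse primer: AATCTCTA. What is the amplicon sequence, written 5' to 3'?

5'-CTTCTTTAAATTGTCTTGGTTAGTTCTGACCTATTAGACAGTTTGTAGAGATT-3'

Forward primer CTTCTTTAAA is found on the top strand at positions 123–132.
Taking the reverse complement of AATCTCTA gives TAGAGATT, found at positions 168–175 on the template; the primer anneals here to the top strand with its 3' end pointing upstream.
The product is the template from position 123 through 175 (53 bp).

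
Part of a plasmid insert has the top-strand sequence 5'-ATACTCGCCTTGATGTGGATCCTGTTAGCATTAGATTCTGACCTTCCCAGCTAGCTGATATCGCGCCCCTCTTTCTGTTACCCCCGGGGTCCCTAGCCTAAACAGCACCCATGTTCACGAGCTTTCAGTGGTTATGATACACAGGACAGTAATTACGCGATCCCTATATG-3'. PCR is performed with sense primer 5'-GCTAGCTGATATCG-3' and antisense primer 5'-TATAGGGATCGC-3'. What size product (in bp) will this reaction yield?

119 bp

Forward primer GCTAGCTGATATCG is found on the top strand at positions 50–63.
The reverse primer's reverse complement is GCGATCCCTATA, which matches the template at positions 157–168.
The product runs from position 50 to position 168, so its length is 168 − 50 + 1 = 119 bp.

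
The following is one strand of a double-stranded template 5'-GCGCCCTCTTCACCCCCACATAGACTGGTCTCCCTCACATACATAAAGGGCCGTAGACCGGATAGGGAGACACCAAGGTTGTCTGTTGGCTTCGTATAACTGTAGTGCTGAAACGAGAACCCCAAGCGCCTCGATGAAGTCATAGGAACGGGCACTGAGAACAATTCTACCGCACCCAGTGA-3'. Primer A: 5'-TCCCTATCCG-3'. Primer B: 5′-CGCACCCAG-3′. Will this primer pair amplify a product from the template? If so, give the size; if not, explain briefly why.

Primer A (TCCCTATCCG) has reverse complement CGGATAGGGA, which matches the top strand at positions 59–68; primer A anneals to the top strand there with its 3' end pointing upstream toward position 59.
Primer B (CGCACCCAG) matches the top strand directly at positions 171–179; it anneals to the bottom strand with its 3' end pointing downstream toward position 179.
The 3' ends diverge (primer A extends toward position 1, primer B toward position 182), so the primers never converge on a shared product.

No product — the primers' 3' ends point away from each other.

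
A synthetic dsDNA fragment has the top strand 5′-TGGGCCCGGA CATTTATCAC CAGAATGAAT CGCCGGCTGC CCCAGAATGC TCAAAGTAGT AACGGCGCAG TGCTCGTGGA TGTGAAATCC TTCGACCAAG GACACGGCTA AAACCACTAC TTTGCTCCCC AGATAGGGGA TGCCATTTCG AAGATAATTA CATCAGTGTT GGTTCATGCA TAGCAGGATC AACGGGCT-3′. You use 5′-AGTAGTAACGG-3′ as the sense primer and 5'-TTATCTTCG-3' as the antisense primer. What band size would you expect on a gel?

103 bp

Scanning the template, AGTAGTAACGG occurs at positions 55–65; this primer anneals to the bottom strand there with its 3' end pointing downstream.
Taking the reverse complement of TTATCTTCG gives CGAAGATAA, found at positions 149–157 on the template; the primer anneals here to the top strand with its 3' end pointing upstream.
Amplicon spans positions 55–157: 103 bp.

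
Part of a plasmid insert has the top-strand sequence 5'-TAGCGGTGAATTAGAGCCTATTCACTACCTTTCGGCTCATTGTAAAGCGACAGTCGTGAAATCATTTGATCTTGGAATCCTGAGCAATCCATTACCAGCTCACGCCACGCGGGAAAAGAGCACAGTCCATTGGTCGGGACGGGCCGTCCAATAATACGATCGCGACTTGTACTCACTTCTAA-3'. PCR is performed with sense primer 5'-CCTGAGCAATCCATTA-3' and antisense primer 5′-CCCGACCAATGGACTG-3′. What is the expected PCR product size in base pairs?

60 bp

Forward primer CCTGAGCAATCCATTA is found on the top strand at positions 79–94.
Reverse complement of the reverse primer: CAGTCCATTGGTCGGG. This occurs on the top strand at positions 123–138.
Amplicon spans positions 79–138: 60 bp.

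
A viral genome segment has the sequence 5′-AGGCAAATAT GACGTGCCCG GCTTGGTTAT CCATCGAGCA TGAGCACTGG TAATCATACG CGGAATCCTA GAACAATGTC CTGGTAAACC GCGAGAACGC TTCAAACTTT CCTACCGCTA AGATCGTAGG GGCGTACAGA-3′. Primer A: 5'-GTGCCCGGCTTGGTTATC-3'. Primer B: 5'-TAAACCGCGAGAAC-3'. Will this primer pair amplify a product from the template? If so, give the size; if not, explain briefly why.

Primer A (GTGCCCGGCTTGGTTATC) matches the top strand at positions 14–31 (3' end points downstream).
Primer B (TAAACCGCGAGAAC) also matches the top strand directly, at positions 85–98 — its reverse complement GTTCTCGCGGTTTA is not present.
Both primers anneal to the bottom strand with 3' ends pointing the same way, so neither can prime synthesis back toward the other.

No product — both primers anneal to the same strand and extend in the same direction.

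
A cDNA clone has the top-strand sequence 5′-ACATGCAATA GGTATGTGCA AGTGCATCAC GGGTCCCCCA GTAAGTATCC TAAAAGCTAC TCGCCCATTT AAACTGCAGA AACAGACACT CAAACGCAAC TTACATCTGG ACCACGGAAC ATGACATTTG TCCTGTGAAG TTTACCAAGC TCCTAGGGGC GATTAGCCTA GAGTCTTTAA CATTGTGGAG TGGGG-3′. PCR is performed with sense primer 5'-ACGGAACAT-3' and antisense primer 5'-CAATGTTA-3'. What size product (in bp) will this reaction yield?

72 bp

Scanning the template, ACGGAACAT occurs at positions 114–122; this primer anneals to the bottom strand there with its 3' end pointing downstream.
The reverse primer's reverse complement is TAACATTG, which matches the template at positions 178–185.
Product length = (reverse-primer end) − (forward-primer start) + 1 = 185 − 114 + 1 = 72 bp.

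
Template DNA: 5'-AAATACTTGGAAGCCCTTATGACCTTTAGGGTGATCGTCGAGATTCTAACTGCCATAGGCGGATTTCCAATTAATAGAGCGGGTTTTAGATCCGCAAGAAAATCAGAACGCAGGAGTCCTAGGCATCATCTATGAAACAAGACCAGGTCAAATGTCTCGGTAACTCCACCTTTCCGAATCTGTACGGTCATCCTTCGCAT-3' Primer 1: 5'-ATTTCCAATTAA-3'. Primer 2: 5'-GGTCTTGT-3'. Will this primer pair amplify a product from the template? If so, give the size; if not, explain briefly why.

Yes — an 82 bp product.

Primer 1 (ATTTCCAATTAA) matches the top strand at positions 63–74; it acts as a forward primer.
Primer 2's reverse complement is ACAAGACC, matching the top strand at positions 137–144; it acts as a reverse primer.
The 3' ends face each other across positions 63–144, giving an 82 bp product.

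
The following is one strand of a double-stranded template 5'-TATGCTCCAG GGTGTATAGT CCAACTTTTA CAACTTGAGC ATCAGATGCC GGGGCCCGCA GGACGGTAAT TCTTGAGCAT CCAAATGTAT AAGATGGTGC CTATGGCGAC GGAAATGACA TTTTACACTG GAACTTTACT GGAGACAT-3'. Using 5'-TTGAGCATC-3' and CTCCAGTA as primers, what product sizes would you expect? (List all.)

The forward primer TTGAGCATC matches the top strand at positions 35–43, 73–81.
The reverse primer's reverse complement is TACTGGAG, matching at positions 137–144.
Each forward site pairs with the reverse site to give a product ending at position 144: sizes 110, 72 bp.

110 bp, 72 bp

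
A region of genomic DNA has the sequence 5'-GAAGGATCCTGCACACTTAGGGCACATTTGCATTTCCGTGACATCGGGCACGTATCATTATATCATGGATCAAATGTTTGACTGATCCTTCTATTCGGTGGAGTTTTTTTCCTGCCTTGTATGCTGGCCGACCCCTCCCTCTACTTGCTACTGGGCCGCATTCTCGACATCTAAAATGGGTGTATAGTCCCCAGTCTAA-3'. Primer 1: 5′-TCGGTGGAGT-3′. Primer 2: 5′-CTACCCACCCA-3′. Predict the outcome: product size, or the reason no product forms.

Primer 2 (CTACCCACCCA) does not match the top strand, and its reverse complement TGGGTGGGTAG does not match either.
With no annealing site for primer 2, no amplification occurs.

No product — primer 2 has no binding site in the template.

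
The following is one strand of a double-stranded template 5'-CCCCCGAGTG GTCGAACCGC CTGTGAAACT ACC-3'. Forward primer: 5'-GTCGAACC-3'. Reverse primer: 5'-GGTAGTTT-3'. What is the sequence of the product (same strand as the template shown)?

Forward primer GTCGAACC is found on the top strand at positions 11–18.
The reverse primer's reverse complement is AAACTACC, which matches the template at positions 26–33.
The product is the template from position 11 through 33 (23 bp).

5'-GTCGAACCGCCTGTGAAACTACC-3'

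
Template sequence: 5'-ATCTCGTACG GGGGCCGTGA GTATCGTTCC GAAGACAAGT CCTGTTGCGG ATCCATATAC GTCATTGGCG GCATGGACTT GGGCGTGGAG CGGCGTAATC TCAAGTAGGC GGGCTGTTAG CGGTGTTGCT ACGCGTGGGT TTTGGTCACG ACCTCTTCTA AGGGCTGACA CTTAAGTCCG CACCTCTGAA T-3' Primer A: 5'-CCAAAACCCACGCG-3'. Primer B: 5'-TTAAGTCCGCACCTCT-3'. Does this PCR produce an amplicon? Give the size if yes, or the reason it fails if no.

Primer A (CCAAAACCCACGCG) has reverse complement CGCGTGGGTTTTGG, which matches the top strand at positions 132–145; primer A anneals to the top strand there with its 3' end pointing upstream toward position 132.
Primer B (TTAAGTCCGCACCTCT) matches the top strand directly at positions 172–187; it anneals to the bottom strand with its 3' end pointing downstream toward position 187.
The 3' ends diverge (primer A extends toward position 1, primer B toward position 191), so the primers never converge on a shared product.

No product — the primers' 3' ends point away from each other.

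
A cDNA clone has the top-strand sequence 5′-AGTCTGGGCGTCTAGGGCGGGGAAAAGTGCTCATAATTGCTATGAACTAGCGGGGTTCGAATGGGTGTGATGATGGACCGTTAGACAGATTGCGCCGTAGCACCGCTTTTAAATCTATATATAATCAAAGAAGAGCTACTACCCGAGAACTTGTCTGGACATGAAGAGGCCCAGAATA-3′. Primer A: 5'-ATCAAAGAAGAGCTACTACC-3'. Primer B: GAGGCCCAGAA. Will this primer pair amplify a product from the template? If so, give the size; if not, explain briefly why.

No product — both primers anneal to the same strand and extend in the same direction.

Primer A (ATCAAAGAAGAGCTACTACC) matches the top strand at positions 124–143 (3' end points downstream).
Primer B (GAGGCCCAGAA) also matches the top strand directly, at positions 166–176 — its reverse complement TTCTGGGCCTC is not present.
Both primers anneal to the bottom strand with 3' ends pointing the same way, so neither can prime synthesis back toward the other.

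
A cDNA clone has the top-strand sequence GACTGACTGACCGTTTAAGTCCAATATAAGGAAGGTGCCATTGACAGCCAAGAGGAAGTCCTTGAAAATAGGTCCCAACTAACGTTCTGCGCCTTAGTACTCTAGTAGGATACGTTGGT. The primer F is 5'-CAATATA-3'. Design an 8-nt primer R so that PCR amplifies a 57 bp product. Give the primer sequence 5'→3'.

5'-TTGGGACC-3'

The forward primer binds at positions 22–28, so a 57 bp product ends at position 22 + 57 − 1 = 78.
The reverse primer anneals to the top strand over positions 71–78, i.e. to GGTCCCAA.
Its sequence written 5'→3' is the reverse complement: TTGGGACC.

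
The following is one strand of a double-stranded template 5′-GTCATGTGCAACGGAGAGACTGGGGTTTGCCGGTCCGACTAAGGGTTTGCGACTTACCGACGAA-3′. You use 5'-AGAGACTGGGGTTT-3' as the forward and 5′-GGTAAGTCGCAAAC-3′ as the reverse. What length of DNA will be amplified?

44 bp

Forward primer AGAGACTGGGGTTT is found on the top strand at positions 15–28.
Reverse complement of the reverse primer: GTTTGCGACTTACC. This occurs on the top strand at positions 45–58.
Product length = (reverse-primer end) − (forward-primer start) + 1 = 58 − 15 + 1 = 44 bp.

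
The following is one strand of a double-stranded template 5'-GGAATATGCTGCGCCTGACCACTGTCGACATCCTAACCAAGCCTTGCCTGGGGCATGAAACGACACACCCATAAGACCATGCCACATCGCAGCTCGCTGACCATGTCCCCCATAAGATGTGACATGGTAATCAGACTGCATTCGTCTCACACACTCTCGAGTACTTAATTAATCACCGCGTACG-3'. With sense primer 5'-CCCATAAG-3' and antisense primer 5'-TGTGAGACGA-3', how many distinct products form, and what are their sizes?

Two products: 84 bp, 43 bp

The forward primer CCCATAAG matches the top strand at positions 68–75, 109–116.
The reverse primer's reverse complement is TCGTCTCACA, matching at positions 142–151.
Each forward site pairs with the reverse site to give a product ending at position 151: sizes 84, 43 bp.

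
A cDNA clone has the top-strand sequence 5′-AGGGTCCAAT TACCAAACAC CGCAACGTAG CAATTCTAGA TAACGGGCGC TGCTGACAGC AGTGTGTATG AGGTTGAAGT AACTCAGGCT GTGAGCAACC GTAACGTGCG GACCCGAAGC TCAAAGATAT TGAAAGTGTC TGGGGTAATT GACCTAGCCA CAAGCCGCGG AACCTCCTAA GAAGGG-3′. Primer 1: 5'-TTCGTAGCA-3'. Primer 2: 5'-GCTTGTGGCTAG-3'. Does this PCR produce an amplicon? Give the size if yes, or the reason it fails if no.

No product — primer 1 has no binding site in the template.

Primer 1 (TTCGTAGCA) does not match the top strand, and its reverse complement TGCTACGAA does not match either.
With no annealing site for primer 1, no amplification occurs.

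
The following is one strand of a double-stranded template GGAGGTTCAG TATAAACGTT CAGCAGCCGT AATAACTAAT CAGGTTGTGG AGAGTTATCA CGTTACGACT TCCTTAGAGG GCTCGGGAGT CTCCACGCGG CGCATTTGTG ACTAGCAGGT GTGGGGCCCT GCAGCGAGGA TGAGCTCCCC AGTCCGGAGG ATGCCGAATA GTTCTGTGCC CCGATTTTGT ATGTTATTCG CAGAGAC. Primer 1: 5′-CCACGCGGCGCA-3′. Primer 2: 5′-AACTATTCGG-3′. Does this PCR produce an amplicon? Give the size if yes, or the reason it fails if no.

Primer 1 (CCACGCGGCGCA) matches the top strand at positions 93–104; it acts as a forward primer.
Primer 2's reverse complement is CCGAATAGTT, matching the top strand at positions 164–173; it acts as a reverse primer.
The 3' ends face each other across positions 93–173, giving an 81 bp product.

Yes — an 81 bp product.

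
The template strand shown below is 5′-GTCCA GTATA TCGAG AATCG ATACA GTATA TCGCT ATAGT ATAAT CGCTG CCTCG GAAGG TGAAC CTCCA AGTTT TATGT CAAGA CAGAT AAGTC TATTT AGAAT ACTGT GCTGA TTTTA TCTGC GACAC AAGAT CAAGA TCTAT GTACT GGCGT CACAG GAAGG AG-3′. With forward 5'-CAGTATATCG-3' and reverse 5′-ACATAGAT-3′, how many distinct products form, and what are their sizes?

The forward primer CAGTATATCG matches the top strand at positions 4–13, 24–33.
The reverse primer's reverse complement is ATCTATGT, matching at positions 140–147.
Each forward site pairs with the reverse site to give a product ending at position 147: sizes 144, 124 bp.

Two products: 144 bp, 124 bp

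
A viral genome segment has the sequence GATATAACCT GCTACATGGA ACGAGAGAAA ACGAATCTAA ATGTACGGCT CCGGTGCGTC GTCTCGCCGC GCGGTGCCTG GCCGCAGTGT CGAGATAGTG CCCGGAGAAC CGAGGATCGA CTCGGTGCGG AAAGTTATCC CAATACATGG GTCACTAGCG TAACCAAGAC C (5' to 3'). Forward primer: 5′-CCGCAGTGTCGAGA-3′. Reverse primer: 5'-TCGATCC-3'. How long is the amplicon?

Scanning the template, CCGCAGTGTCGAGA occurs at positions 82–95; this primer anneals to the bottom strand there with its 3' end pointing downstream.
The reverse primer's reverse complement is GGATCGA, which matches the template at positions 114–120.
The product runs from position 82 to position 120, so its length is 120 − 82 + 1 = 39 bp.

39 bp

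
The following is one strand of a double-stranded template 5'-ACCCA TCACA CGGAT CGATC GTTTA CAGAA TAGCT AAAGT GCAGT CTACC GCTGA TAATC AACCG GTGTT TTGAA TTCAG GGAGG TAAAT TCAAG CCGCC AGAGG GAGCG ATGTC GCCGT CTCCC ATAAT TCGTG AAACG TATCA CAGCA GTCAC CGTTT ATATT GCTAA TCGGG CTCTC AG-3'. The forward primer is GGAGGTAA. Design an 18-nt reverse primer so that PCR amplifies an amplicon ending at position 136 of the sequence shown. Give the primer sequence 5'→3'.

The forward primer binds at positions 81–88; the product's 3' end on the top strand is position 136.
The reverse primer anneals to the top strand over positions 119–136, i.e. to GTCTCCCATAATTCGTGA.
Its sequence written 5'→3' is the reverse complement: TCACGAATTATGGGAGAC.

5'-TCACGAATTATGGGAGAC-3'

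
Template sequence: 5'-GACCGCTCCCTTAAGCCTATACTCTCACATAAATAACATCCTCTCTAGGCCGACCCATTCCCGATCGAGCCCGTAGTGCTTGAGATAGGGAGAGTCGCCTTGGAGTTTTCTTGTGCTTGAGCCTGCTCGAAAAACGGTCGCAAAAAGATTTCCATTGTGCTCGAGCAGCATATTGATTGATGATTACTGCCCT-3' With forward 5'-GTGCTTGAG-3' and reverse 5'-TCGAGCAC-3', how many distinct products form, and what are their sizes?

Two products: 89 bp, 52 bp

The forward primer GTGCTTGAG matches the top strand at positions 76–84, 113–121.
The reverse primer's reverse complement is GTGCTCGA, matching at positions 157–164.
Each forward site pairs with the reverse site to give a product ending at position 164: sizes 89, 52 bp.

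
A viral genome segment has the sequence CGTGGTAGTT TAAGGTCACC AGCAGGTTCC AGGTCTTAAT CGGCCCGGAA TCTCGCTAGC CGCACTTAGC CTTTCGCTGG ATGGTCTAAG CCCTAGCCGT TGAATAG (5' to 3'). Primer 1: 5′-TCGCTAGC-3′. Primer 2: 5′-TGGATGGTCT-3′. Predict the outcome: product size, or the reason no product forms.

No product — both primers anneal to the same strand and extend in the same direction.

Primer 1 (TCGCTAGC) matches the top strand at positions 53–60 (3' end points downstream).
Primer 2 (TGGATGGTCT) also matches the top strand directly, at positions 78–87 — its reverse complement AGACCATCCA is not present.
Both primers anneal to the bottom strand with 3' ends pointing the same way, so neither can prime synthesis back toward the other.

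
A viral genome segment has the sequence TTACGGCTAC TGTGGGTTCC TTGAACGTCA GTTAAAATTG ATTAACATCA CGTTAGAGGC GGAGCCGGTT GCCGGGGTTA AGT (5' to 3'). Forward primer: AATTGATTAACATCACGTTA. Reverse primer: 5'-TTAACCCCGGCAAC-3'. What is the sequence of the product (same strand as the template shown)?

5'-AATTGATTAACATCACGTTAGAGGCGGAGCCGGTTGCCGGGGTTAA-3'

Scanning the template, AATTGATTAACATCACGTTA occurs at positions 36–55; this primer anneals to the bottom strand there with its 3' end pointing downstream.
The reverse primer's reverse complement is GTTGCCGGGGTTAA, which matches the template at positions 68–81.
The product is the template from position 36 through 81 (46 bp).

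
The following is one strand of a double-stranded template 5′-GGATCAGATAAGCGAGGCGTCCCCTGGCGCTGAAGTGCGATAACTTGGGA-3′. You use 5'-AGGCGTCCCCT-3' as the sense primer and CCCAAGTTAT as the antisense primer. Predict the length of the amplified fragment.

35 bp

Scanning the template, AGGCGTCCCCT occurs at positions 15–25; this primer anneals to the bottom strand there with its 3' end pointing downstream.
Taking the reverse complement of CCCAAGTTAT gives ATAACTTGGG, found at positions 40–49 on the template; the primer anneals here to the top strand with its 3' end pointing upstream.
The product runs from position 15 to position 49, so its length is 49 − 15 + 1 = 35 bp.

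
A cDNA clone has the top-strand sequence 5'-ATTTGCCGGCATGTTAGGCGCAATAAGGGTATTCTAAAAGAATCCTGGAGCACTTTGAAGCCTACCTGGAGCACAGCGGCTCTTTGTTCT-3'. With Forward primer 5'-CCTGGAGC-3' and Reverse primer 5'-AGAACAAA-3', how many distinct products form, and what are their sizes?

Two products: 47 bp, 26 bp

The forward primer CCTGGAGC matches the top strand at positions 44–51, 65–72.
The reverse primer's reverse complement is TTTGTTCT, matching at positions 83–90.
Each forward site pairs with the reverse site to give a product ending at position 90: sizes 47, 26 bp.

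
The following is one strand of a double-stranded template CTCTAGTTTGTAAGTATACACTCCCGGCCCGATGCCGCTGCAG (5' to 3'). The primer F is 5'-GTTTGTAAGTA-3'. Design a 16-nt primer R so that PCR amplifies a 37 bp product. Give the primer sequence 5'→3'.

5'-TGCAGCGGCATCGGGC-3'

The forward primer binds at positions 6–16, so a 37 bp product ends at position 6 + 37 − 1 = 42.
The reverse primer anneals to the top strand over positions 27–42, i.e. to GCCCGATGCCGCTGCA.
Its sequence written 5'→3' is the reverse complement: TGCAGCGGCATCGGGC.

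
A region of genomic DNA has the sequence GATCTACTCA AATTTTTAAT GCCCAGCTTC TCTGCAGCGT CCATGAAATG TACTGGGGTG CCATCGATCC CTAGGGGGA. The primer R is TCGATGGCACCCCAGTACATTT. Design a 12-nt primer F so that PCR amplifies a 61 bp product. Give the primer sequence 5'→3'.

The reverse primer's reverse complement AAATGTACTGGGGTGCCATCGA matches the template at positions 46–67, so the product ends at position 67.
A 61 bp product then starts at position 67 − 61 + 1 = 7.
The forward primer is identical to the top strand there: CTCAAATTTTTA.

5'-CTCAAATTTTTA-3'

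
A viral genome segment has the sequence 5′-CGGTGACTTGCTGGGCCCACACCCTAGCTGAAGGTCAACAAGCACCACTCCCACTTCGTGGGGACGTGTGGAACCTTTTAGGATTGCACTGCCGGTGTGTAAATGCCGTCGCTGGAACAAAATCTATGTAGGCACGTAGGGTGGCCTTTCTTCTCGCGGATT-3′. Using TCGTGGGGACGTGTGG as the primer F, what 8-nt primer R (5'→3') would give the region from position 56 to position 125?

The product's 3' end on the top strand is position 125.
The reverse primer anneals to the top strand over positions 118–125, i.e. to CAAAATCT.
Its sequence written 5'→3' is the reverse complement: AGATTTTG.

5'-AGATTTTG-3'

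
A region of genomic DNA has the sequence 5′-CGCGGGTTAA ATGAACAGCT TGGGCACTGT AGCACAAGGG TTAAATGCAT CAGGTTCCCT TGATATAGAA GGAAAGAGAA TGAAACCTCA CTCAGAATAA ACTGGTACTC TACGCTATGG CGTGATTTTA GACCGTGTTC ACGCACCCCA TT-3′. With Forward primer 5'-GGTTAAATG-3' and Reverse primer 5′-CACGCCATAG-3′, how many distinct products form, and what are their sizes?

Two products: 120 bp, 86 bp

The forward primer GGTTAAATG matches the top strand at positions 5–13, 39–47.
The reverse primer's reverse complement is CTATGGCGTG, matching at positions 115–124.
Each forward site pairs with the reverse site to give a product ending at position 124: sizes 120, 86 bp.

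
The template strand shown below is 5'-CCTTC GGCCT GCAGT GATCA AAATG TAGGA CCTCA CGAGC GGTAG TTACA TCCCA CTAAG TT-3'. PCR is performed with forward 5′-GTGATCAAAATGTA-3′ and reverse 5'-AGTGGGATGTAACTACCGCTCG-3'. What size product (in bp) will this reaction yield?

44 bp

Scanning the template, GTGATCAAAATGTA occurs at positions 14–27; this primer anneals to the bottom strand there with its 3' end pointing downstream.
Taking the reverse complement of AGTGGGATGTAACTACCGCTCG gives CGAGCGGTAGTTACATCCCACT, found at positions 36–57 on the template; the primer anneals here to the top strand with its 3' end pointing upstream.
Product length = (reverse-primer end) − (forward-primer start) + 1 = 57 − 14 + 1 = 44 bp.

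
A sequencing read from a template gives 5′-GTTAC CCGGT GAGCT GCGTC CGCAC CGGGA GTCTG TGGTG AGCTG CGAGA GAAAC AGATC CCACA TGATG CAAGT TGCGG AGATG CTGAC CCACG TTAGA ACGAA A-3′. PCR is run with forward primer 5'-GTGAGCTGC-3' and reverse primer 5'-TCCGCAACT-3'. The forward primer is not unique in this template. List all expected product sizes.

73 bp, 44 bp

The forward primer GTGAGCTGC matches the top strand at positions 9–17, 38–46.
The reverse primer's reverse complement is AGTTGCGGA, matching at positions 73–81.
Each forward site pairs with the reverse site to give a product ending at position 81: sizes 73, 44 bp.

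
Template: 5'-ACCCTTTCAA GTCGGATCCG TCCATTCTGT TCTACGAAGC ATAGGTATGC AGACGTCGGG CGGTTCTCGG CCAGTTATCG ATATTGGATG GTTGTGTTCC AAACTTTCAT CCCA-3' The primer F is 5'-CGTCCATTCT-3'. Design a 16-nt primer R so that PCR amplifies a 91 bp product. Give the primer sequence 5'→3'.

The forward primer binds at positions 19–28, so a 91 bp product ends at position 19 + 91 − 1 = 109.
The reverse primer anneals to the top strand over positions 94–109, i.e. to GTGTTCCAAACTTTCA.
Its sequence written 5'→3' is the reverse complement: TGAAAGTTTGGAACAC.

5'-TGAAAGTTTGGAACAC-3'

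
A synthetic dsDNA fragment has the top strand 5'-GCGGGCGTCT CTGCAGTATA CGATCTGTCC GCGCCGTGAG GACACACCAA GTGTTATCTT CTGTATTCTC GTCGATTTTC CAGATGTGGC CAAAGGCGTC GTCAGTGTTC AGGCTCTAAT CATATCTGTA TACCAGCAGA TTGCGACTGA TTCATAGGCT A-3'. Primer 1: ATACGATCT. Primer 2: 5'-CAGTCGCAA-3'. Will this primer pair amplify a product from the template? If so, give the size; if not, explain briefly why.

Yes — a 132 bp product.

Primer 1 (ATACGATCT) matches the top strand at positions 18–26; it acts as a forward primer.
Primer 2's reverse complement is TTGCGACTG, matching the top strand at positions 141–149; it acts as a reverse primer.
The 3' ends face each other across positions 18–149, giving a 132 bp product.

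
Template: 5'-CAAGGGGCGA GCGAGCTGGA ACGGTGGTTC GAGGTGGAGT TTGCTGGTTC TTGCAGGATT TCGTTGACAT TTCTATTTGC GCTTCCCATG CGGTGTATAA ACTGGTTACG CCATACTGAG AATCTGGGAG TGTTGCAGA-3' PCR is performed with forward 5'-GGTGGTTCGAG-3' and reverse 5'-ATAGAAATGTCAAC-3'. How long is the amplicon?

Scanning the template, GGTGGTTCGAG occurs at positions 23–33; this primer anneals to the bottom strand there with its 3' end pointing downstream.
Reverse complement of the reverse primer: GTTGACATTTCTAT. This occurs on the top strand at positions 63–76.
The product runs from position 23 to position 76, so its length is 76 − 23 + 1 = 54 bp.

54 bp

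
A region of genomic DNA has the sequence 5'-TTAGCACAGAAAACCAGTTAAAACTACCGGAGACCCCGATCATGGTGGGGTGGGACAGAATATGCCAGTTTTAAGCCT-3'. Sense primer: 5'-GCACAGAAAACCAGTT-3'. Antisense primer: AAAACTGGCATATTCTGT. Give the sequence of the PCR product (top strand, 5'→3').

5'-GCACAGAAAACCAGTTAAAACTACCGGAGACCCCGATCATGGTGGGGTGGGACAGAATATGCCAGTTTT-3'

Forward primer GCACAGAAAACCAGTT is found on the top strand at positions 4–19.
Taking the reverse complement of AAAACTGGCATATTCTGT gives ACAGAATATGCCAGTTTT, found at positions 55–72 on the template; the primer anneals here to the top strand with its 3' end pointing upstream.
The product is the template from position 4 through 72 (69 bp).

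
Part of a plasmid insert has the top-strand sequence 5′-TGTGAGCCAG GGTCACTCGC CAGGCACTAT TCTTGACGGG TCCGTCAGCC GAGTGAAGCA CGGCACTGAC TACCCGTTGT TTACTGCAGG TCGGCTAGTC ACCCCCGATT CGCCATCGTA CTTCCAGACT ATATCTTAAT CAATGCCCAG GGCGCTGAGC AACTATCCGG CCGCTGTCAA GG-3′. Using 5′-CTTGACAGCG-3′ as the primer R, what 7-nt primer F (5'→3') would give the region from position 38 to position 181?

5'-GGGTCCG-3'

The reverse primer's reverse complement CGCTGTCAAG matches the template at positions 172–181; the product starts at position 38.
The forward primer is identical to the top strand over positions 38–44: GGGTCCG.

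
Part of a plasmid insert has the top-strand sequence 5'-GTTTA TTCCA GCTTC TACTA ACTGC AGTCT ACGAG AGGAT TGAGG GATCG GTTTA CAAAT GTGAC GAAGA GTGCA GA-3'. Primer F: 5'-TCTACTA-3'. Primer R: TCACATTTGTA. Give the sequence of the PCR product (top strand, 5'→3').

Forward primer TCTACTA is found on the top strand at positions 14–20.
Reverse complement of the reverse primer: TACAAATGTGA. This occurs on the top strand at positions 54–64.
The product is the template from position 14 through 64 (51 bp).

5'-TCTACTAACTGCAGTCTACGAGAGGATTGAGGGATCGGTTTACAAATGTGA-3'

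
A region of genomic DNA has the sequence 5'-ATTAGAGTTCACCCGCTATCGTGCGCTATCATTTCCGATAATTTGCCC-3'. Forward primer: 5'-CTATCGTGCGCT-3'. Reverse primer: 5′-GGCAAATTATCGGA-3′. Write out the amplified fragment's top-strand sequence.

The forward primer matches the template at positions 16–27.
Reverse complement of the reverse primer: TCCGATAATTTGCC. This occurs on the top strand at positions 34–47.
The product is the template from position 16 through 47 (32 bp).

5'-CTATCGTGCGCTATCATTTCCGATAATTTGCC-3'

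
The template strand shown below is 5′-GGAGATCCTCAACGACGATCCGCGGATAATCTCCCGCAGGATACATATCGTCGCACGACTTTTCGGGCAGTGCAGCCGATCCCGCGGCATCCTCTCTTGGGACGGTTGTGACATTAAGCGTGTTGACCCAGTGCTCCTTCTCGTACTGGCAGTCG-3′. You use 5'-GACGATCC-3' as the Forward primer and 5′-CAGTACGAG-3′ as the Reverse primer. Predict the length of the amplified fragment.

135 bp

The forward primer matches the template at positions 14–21.
Taking the reverse complement of CAGTACGAG gives CTCGTACTG, found at positions 140–148 on the template; the primer anneals here to the top strand with its 3' end pointing upstream.
Product length = (reverse-primer end) − (forward-primer start) + 1 = 148 − 14 + 1 = 135 bp.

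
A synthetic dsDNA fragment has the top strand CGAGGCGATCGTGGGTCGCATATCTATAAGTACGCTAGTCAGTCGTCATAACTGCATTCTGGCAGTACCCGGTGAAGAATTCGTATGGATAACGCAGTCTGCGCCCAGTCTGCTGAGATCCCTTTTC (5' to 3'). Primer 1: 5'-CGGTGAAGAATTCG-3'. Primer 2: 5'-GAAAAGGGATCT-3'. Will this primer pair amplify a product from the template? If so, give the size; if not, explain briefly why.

Primer 1 (CGGTGAAGAATTCG) matches the top strand at positions 70–83; it acts as a forward primer.
Primer 2's reverse complement is AGATCCCTTTTC, matching the top strand at positions 116–127; it acts as a reverse primer.
The 3' ends face each other across positions 70–127, giving a 58 bp product.

Yes — a 58 bp product.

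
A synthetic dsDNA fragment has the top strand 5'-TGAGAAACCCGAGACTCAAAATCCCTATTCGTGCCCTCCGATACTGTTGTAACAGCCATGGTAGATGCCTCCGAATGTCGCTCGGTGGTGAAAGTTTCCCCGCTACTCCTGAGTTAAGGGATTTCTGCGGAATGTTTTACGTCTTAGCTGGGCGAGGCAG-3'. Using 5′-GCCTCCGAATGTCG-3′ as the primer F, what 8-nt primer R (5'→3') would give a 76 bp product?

The forward primer binds at positions 67–80, so a 76 bp product ends at position 67 + 76 − 1 = 142.
The reverse primer anneals to the top strand over positions 135–142, i.e. to TTTTACGT.
Its sequence written 5'→3' is the reverse complement: ACGTAAAA.

5'-ACGTAAAA-3'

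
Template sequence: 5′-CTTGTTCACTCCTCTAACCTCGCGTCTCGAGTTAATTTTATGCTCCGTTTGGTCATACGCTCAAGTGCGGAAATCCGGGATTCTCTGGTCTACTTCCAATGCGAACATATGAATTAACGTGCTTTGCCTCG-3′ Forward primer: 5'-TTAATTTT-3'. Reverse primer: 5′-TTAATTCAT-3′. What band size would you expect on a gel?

86 bp

The forward primer matches the template at positions 32–39.
Taking the reverse complement of TTAATTCAT gives ATGAATTAA, found at positions 109–117 on the template; the primer anneals here to the top strand with its 3' end pointing upstream.
Amplicon spans positions 32–117: 86 bp.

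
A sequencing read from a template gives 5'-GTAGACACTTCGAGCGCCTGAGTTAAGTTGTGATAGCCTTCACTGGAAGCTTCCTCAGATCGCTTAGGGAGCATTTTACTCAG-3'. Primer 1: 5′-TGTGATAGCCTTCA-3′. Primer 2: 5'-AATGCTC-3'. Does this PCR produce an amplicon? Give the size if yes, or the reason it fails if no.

Yes — a 47 bp product.

Primer 1 (TGTGATAGCCTTCA) matches the top strand at positions 29–42; it acts as a forward primer.
Primer 2's reverse complement is GAGCATT, matching the top strand at positions 69–75; it acts as a reverse primer.
The 3' ends face each other across positions 29–75, giving a 47 bp product.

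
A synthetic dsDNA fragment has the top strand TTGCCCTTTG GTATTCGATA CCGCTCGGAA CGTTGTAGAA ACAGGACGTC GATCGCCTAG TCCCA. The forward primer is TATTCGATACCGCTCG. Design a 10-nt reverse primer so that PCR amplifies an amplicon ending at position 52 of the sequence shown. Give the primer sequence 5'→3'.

The forward primer binds at positions 12–27; the product's 3' end on the top strand is position 52.
The reverse primer anneals to the top strand over positions 43–52, i.e. to AGGACGTCGA.
Its sequence written 5'→3' is the reverse complement: TCGACGTCCT.

5'-TCGACGTCCT-3'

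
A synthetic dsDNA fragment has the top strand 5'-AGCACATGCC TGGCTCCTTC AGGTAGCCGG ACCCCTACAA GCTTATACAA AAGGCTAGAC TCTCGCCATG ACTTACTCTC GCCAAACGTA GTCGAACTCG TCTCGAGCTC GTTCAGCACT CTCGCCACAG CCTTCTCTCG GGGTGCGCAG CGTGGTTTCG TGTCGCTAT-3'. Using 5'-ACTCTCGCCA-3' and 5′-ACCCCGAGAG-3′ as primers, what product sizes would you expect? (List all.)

86 bp, 70 bp, 27 bp

The forward primer ACTCTCGCCA matches the top strand at positions 59–68, 75–84, 118–127.
The reverse primer's reverse complement is CTCTCGGGGT, matching at positions 135–144.
Each forward site pairs with the reverse site to give a product ending at position 144: sizes 86, 70, 27 bp.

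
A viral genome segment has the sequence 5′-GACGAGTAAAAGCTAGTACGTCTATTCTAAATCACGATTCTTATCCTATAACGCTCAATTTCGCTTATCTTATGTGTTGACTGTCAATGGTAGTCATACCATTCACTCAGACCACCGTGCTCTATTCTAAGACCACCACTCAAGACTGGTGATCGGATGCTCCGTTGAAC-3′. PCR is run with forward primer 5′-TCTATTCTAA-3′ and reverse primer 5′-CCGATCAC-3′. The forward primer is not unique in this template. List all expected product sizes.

The forward primer TCTATTCTAA matches the top strand at positions 21–30, 121–130.
The reverse primer's reverse complement is GTGATCGG, matching at positions 149–156.
Each forward site pairs with the reverse site to give a product ending at position 156: sizes 136, 36 bp.

136 bp, 36 bp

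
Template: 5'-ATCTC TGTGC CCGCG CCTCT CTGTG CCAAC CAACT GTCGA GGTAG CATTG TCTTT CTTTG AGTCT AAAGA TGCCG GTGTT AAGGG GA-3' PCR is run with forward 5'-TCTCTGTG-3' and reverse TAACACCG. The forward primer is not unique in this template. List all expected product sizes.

80 bp, 64 bp

The forward primer TCTCTGTG matches the top strand at positions 2–9, 18–25.
The reverse primer's reverse complement is CGGTGTTA, matching at positions 74–81.
Each forward site pairs with the reverse site to give a product ending at position 81: sizes 80, 64 bp.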